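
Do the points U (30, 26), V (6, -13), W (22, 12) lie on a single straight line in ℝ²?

No

UV = (-24, -39), UW = (-8, -14).
det[UV; UW] = (-24)(-14) − (-39)(-8) = 24.
The determinant is nonzero, so they are not collinear.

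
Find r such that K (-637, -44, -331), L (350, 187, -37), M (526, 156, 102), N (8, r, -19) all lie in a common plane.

Normal to plane KLM: n = (41223, -85449, -71253); plane equation n·P = 1085448.
Requiring n·N = 1085448: (-85449)r + (1683591) = 1085448.
So r = 7.

7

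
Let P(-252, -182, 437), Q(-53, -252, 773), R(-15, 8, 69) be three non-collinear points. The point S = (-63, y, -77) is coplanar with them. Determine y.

48

Coplanarity requires PQ · (PR × PS) = 0.
PQ = (199, -70, 336), PR = (237, 190, -368); the triple product is linear in y with coefficient 152864 and constant term -7337472.
Setting it to zero: y = 48.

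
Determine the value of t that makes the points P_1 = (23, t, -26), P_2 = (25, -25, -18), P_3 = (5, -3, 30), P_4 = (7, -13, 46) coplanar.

-18

The points are coplanar iff P_1P_2 · (P_1P_3 × P_1P_4) = 0.
Expanding, this is linear in t: (-416)t + (-7488) = 0.
So t = -18.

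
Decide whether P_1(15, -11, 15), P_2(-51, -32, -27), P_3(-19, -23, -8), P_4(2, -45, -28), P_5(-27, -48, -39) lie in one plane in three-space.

No

The plane through P_1, P_2, P_3 has normal n = P_1P_2 × P_1P_3 = (-21, -90, 78) and equation n·P = 1845.
Checking the remaining points: n·P_4 = 1824, n·P_5 = 1845.
Since n·P_4 = 1824 ≠ 1845, P_4 is off the plane and the points are not all coplanar.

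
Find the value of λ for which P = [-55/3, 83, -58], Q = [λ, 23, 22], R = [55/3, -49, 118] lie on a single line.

-5/3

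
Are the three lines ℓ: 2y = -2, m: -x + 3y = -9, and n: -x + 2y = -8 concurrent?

Yes

Lines aᵢx + bᵢy = cᵢ with pairwise distinct directions are concurrent exactly when det[aᵢ bᵢ cᵢ] = 0.
Here the determinant is 0.
It vanishes, so the lines are concurrent at (6, -1).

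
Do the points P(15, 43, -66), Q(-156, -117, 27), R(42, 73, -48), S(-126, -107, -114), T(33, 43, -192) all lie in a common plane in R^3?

Yes

The plane through P, Q, R has normal n = PQ × PR = (-5670, 5589, -810) and equation n·X = 208737.
Checking the remaining points: n·S = 208737, n·T = 208737.
All equal 208737, so all 5 points lie in one plane.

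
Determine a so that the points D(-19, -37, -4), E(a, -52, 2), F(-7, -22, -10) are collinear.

Direction DF = (12, 15, -6). From the y-coordinate of E, the parameter along the line is τ = (-52 − (-37))/15 = -1.
Then a = (-19) + (-1)·(12) = -31.

-31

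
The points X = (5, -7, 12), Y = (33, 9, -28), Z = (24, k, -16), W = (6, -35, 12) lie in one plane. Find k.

21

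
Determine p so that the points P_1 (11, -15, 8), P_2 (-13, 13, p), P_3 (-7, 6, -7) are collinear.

-12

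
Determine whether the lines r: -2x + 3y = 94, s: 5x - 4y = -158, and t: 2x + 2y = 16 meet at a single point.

Intersecting r and s: solving the 2×2 system gives (x, y) = (-14, 22).
Substitute into t: (2)(-14) + (2)(22) = 16.
This equals 16, so (-14, 22) lies on all three lines and they are concurrent.

Yes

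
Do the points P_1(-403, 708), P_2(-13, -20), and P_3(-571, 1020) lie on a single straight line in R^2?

No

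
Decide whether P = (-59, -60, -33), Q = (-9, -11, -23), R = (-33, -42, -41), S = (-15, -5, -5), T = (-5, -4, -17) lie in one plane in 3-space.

No

The plane through P, Q, R has normal n = PQ × PR = (-572, 660, -374) and equation n·X = 6490.
Checking the remaining points: n·S = 7150, n·T = 6578.
Since n·S = 7150 ≠ 6490, S is off the plane and the points are not all coplanar.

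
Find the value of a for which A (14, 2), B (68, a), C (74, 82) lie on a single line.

The three points are collinear iff det[AB; AC] = 0.
This determinant is linear in a: (-60)a + (4440) = 0, so a = 74.

74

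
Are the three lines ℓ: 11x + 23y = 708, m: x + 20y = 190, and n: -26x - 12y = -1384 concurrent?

No

The three lines meet at one point iff the augmented coefficient matrix [aᵢ bᵢ cᵢ] has rank < 3, i.e. its determinant vanishes.
Here the determinant is -1524.
Nonzero, so no common point exists.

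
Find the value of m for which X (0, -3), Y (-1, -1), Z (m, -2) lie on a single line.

-1/2

Collinearity: (Z − X) must be parallel to (Y − X) = (-1, 2).
Cross-multiplying the components: (m − 0)·(2) = (1)·(-1).
Solving gives m = -1/2.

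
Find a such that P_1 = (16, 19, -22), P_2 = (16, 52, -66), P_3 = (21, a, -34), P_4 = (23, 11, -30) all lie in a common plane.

18

Normal to plane P_1P_2P_4: n = (-616, -308, -231); plane equation n·P = -10626.
Requiring n·P_3 = -10626: (-308)a + (-5082) = -10626.
So a = 18.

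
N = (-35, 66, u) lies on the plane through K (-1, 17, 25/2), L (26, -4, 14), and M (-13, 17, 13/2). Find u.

The plane through K, L, M has equation 126x + 144y − 252z = -828.
Substituting N: (-252)u + (5094) = -828, so u = 47/2.

47/2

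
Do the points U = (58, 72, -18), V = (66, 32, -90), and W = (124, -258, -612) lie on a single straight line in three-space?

Yes

UV = (8, -40, -72), UW = (66, -330, -594).
UV × UW = (0, 0, 0).
The cross product vanishes, so the three points are collinear.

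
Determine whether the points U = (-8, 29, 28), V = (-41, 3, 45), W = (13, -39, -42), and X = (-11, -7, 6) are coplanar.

Yes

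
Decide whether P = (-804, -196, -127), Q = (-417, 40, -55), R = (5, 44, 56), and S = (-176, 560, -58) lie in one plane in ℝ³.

Yes

With P as base: PQ = (387, 236, 72), PR = (809, 240, 183), PS = (628, 756, 69).
PR × PS = (-121788, 59103, 460884).
PQ · (PR × PS) = 0.
The scalar triple product vanishes, so the four points are coplanar.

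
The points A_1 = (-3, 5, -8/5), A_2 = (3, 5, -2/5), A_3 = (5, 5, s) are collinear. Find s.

0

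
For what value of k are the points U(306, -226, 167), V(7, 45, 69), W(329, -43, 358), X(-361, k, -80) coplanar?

347

Normal to plane UVW: n = (69695, 54855, -60950); plane equation n·P = -1249210.
Requiring n·X = -1249210: (54855)k + (-20283895) = -1249210.
So k = 347.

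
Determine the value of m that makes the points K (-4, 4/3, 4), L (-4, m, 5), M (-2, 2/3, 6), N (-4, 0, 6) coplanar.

Normal to plane KMN: n = (4/3, -4, -8/3); plane equation n·P = -64/3.
Requiring n·L = -64/3: (-4)m + (-56/3) = -64/3.
So m = 2/3.

2/3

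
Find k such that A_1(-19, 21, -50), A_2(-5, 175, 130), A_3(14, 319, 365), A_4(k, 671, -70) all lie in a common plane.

-29

Normal to plane A_1A_2A_3: n = (10270, 130, -910); plane equation n·P = -146900.
Requiring n·A_4 = -146900: (10270)k + (150930) = -146900.
So k = -29.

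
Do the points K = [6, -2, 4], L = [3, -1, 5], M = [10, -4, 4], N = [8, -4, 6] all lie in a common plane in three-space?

Yes

The four points are coplanar iff the 3×3 determinant with rows KL, KM, KN is zero.
Rows: (-3, 1, 1), (4, -2, 0), (2, -2, 2).
Expanding along the first row: (-3)(-4) − (1)(8) + (1)(-4) = 0.
Zero determinant ⇒ coplanar.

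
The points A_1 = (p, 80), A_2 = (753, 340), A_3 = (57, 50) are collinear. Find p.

Collinearity: (A_1 − A_2) must be parallel to (A_3 − A_2) = (-696, -290).
Cross-multiplying the components: (p − 753)·(-290) = (-260)·(-696).
Solving gives p = 129.

129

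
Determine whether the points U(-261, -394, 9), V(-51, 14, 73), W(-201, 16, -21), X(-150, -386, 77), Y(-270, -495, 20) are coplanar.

The plane through U, V, W has normal n = UV × UW = (-38480, 10140, 61620) and equation n·P = 6602700.
Checking the remaining points: n·X = 6602700, n·Y = 6602700.
All equal 6602700, so all 5 points lie in one plane.

Yes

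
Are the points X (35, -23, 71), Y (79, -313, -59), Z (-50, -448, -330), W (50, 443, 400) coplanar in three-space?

No

The four points are coplanar iff the 3×3 determinant with rows XY, XZ, XW is zero.
Rows: (44, -290, -130), (-85, -425, -401), (15, 466, 329).
Expanding along the first row: (44)(47041) − (-290)(-21950) + (-130)(-33235) = 24854.
Nonzero ⇒ not coplanar.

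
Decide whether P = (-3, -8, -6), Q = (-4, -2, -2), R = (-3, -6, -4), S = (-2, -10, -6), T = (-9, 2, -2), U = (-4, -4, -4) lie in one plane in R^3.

No

The plane through P, Q, R has normal n = PQ × PR = (4, 2, -2) and equation n·X = -16.
Checking the remaining points: n·S = -16, n·T = -28, n·U = -16.
Since n·T = -28 ≠ -16, T is off the plane and the points are not all coplanar.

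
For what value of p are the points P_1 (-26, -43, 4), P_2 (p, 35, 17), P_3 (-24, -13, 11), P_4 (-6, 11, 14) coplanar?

12

Normal to plane P_1P_3P_4: n = (-78, 120, -492); plane equation n·P = -5100.
Requiring n·P_2 = -5100: (-78)p + (-4164) = -5100.
So p = 12.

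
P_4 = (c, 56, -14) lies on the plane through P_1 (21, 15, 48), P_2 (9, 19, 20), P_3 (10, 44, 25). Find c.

A normal to the plane is n = P_1P_2 × P_1P_3 = (720, 32, -304).
P_4 lies in the plane iff n · P_1P_4 = 0.
This gives (720)c + (5040) = 0, so c = -7.

-7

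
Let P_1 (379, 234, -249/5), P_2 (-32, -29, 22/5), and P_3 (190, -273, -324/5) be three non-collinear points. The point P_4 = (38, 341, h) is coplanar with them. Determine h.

Coplanarity requires P_1P_2 · (P_1P_3 × P_1P_4) = 0.
P_1P_2 = (-411, -263, 271/5), P_1P_3 = (-189, -507, -15); the triple product is linear in h with coefficient 158670 and constant term -4569696.
Setting it to zero: h = 144/5.

144/5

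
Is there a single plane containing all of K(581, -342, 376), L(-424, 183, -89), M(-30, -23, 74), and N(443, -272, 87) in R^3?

Yes

A normal to the plane through K, L, M is n = KL × KM = (-10215, -19395, 180).
The plane has equation n·P = 765855. For N: n·N = 765855.
Equal, so N lies in the plane and all four are coplanar.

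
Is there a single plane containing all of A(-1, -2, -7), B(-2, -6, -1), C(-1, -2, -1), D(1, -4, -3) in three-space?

No

With A as base: AB = (-1, -4, 6), AC = (0, 0, 6), AD = (2, -2, 4).
AC × AD = (12, 12, 0).
AB · (AC × AD) = -60.
Since -60 ≠ 0, the four points are not coplanar.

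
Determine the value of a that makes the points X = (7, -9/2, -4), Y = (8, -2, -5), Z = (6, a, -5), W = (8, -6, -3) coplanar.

-3

Coplanarity ⇔ det[XY; XZ; XW] = 0.
Expanding, this is linear in a: (2)a + (6) = 0.
So a = -3.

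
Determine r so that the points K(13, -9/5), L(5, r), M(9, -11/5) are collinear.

The three points are collinear iff det[KL; KM] = 0.
This determinant is linear in r: (4)r + (52/5) = 0, so r = -13/5.

-13/5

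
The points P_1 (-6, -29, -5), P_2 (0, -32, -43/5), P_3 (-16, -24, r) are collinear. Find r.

1

Direction P_1P_2 = (6, -3, -18/5). From the x-coordinate of P_3, the parameter along the line is τ = (-16 − (-6))/6 = -5/3.
Then r = (-5) + (-5/3)·(-18/5) = 1.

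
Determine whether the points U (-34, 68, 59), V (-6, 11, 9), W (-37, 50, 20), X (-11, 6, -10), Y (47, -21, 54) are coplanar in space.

Yes

The plane through U, V, W has normal n = UV × UW = (1323, 1242, -675) and equation n·P = -351.
Checking the remaining points: n·X = -351, n·Y = -351.
All equal -351, so all 5 points lie in one plane.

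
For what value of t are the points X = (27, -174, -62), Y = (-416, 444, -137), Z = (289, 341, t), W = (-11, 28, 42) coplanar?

635

Normal to plane XYW: n = (79422, 48922, -66002); plane equation n·P = -2275910.
Requiring n·Z = -2275910: (-66002)t + (39635360) = -2275910.
So t = 635.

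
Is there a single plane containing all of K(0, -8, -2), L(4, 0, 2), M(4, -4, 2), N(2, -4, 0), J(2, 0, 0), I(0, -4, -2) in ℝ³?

Yes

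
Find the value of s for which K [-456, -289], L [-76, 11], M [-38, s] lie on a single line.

41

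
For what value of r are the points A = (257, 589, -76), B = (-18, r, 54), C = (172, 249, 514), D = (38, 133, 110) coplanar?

The points are coplanar iff AB · (AC × AD) = 0.
Expanding, this is linear in r: (-113400)r + (5556600) = 0.
So r = 49.

49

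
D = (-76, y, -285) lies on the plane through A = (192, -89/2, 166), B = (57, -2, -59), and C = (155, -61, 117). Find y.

99/2

The plane through A, B, C has equation −5795x + 1710y + 3800z = -557935.
Substituting D: (1710)y + (-642580) = -557935, so y = 99/2.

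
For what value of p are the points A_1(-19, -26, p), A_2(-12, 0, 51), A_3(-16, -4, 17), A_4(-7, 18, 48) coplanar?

Coplanarity ⇔ det[A_1A_2; A_1A_3; A_1A_4] = 0.
Expanding, this is linear in p: (52)p + (-3016) = 0.
So p = 58.

58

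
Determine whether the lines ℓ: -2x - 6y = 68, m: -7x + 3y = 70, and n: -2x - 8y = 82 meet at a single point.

Lines aᵢx + bᵢy = cᵢ with pairwise distinct directions are concurrent exactly when det[aᵢ bᵢ cᵢ] = 0.
Here the determinant is 0.
It vanishes, so the lines are concurrent at (-13, -7).

Yes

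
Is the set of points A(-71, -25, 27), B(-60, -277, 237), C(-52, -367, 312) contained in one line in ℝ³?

No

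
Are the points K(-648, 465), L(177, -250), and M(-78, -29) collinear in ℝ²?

KL = (825, -715), KM = (570, -494).
det[KL; KM] = (825)(-494) − (-715)(570) = 0.
The determinant is zero, so the points are collinear.

Yes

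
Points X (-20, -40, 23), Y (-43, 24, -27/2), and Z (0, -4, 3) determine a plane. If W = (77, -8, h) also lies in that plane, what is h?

A normal to the plane is n = XY × XZ = (34, -1190, -2108).
W lies in the plane iff n · XW = 0.
This gives (-2108)h + (13702) = 0, so h = 13/2.

13/2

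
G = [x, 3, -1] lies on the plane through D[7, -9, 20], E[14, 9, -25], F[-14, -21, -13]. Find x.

The plane through D, E, F has equation −1134x + 1176y + 294z = -12642.
Substituting G: (-1134)x + (3234) = -12642, so x = 14.

14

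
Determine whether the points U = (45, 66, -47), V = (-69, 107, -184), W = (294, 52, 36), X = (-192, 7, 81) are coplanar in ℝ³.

A normal to the plane through U, V, W is n = UV × UW = (1485, -24651, -8613).
The plane has equation n·P = -1155330. For X: n·X = -1155330.
Equal, so X lies in the plane and all four are coplanar.

Yes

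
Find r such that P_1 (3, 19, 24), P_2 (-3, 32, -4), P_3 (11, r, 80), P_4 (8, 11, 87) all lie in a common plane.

3

Normal to plane P_1P_2P_4: n = (595, 238, -17); plane equation n·P = 5899.
Requiring n·P_3 = 5899: (238)r + (5185) = 5899.
So r = 3.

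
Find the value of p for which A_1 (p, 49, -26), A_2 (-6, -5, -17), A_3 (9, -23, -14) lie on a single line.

-51

Collinearity requires A_1A_2 × A_1A_3 = 0; each component is linear in p.
The y-component gives (3)p + (153) = 0, so p = -51.
The remaining components then also vanish.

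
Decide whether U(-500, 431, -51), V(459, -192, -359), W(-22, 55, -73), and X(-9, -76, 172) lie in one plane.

No

The four points are coplanar iff the 3×3 determinant with rows UV, UW, UX is zero.
Rows: (959, -623, -308), (478, -376, -22), (491, -507, 223).
Expanding along the first row: (959)(-95002) − (-623)(117396) + (-308)(-57730) = -188370.
Nonzero ⇒ not coplanar.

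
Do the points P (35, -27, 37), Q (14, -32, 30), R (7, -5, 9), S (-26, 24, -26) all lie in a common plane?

The four points are coplanar iff the 3×3 determinant with rows PQ, PR, PS is zero.
Rows: (-21, -5, -7), (-28, 22, -28), (-61, 51, -63).
Expanding along the first row: (-21)(42) − (-5)(56) + (-7)(-86) = 0.
Zero determinant ⇒ coplanar.

Yes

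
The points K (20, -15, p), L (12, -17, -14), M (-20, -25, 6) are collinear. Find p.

-19

Direction LM = (-32, -8, 20). From the x-coordinate of K, the parameter along the line is τ = (20 − 12)/(-32) = -1/4.
Then p = (-14) + (-1/4)·(20) = -19.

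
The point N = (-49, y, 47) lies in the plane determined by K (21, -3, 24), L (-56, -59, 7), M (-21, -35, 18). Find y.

-71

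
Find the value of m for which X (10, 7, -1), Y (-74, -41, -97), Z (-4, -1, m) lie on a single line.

-17

Collinearity requires XY × XZ = 0; each component is linear in m.
The x-component gives (-48)m + (-816) = 0, so m = -17.
The remaining components then also vanish.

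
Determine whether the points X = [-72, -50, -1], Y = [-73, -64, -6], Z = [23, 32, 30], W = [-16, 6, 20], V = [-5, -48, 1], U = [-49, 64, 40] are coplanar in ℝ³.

The plane through X, Y, Z has normal n = XY × XZ = (-24, -444, 1248) and equation n·P = 22680.
Checking the remaining points: n·W = 22680, n·V = 22680, n·U = 22680.
All equal 22680, so all 6 points lie in one plane.

Yes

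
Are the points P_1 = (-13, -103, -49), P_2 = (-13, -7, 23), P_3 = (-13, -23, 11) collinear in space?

P_1P_2 = (0, 96, 72), P_1P_3 = (0, 80, 60).
P_1P_2 × P_1P_3 = (0, 0, 0).
The cross product vanishes, so the three points are collinear.

Yes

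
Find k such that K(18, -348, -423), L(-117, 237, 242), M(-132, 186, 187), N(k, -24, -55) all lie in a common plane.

The points are coplanar iff KL · (KM × KN) = 0.
Expanding, this is linear in k: (1740)k + (93960) = 0.
So k = -54.

-54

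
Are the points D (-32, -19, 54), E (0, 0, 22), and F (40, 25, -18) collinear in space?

DE = (32, 19, -32), DF = (72, 44, -72).
Comparing components 2 and 3: (19)(-72) − (-32)(44) = 40 ≠ 0, so DE and DF are not parallel and the points are not collinear.

No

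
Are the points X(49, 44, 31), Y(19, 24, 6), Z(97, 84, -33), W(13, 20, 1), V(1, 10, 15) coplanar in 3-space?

The plane through X, Y, Z has normal n = XY × XZ = (2280, -3120, -240) and equation n·P = -33000.
Checking the remaining points: n·W = -33000, n·V = -32520.
Since n·V = -32520 ≠ -33000, V is off the plane and the points are not all coplanar.

No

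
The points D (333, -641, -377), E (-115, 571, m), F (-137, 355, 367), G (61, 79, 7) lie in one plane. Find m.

247

The points are coplanar iff DE · (DF × DG) = 0.
Expanding, this is linear in m: (-67488)m + (16669536) = 0.
So m = 247.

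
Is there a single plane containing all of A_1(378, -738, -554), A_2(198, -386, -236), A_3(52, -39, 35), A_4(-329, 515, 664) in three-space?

The four points are coplanar iff the 3×3 determinant with rows A_1A_2, A_1A_3, A_1A_4 is zero.
Rows: (-180, 352, 318), (-326, 699, 589), (-707, 1253, 1218).
Expanding along the first row: (-180)(113365) − (352)(19355) + (318)(85715) = 38710.
Nonzero ⇒ not coplanar.

No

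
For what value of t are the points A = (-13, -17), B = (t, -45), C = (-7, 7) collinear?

-20

The three points are collinear iff det[AB; AC] = 0.
This determinant is linear in t: (24)t + (480) = 0, so t = -20.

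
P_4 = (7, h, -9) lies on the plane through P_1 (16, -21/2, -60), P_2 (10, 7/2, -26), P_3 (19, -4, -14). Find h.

The plane through P_1, P_2, P_3 has equation 423x + 378y − 81z = 7659.
Substituting P_4: (378)h + (3690) = 7659, so h = 21/2.

21/2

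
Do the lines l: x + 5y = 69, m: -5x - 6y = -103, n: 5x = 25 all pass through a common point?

No

The three lines meet at one point iff the augmented coefficient matrix [aᵢ bᵢ cᵢ] has rank < 3, i.e. its determinant vanishes.
Here the determinant is -30.
Nonzero, so no common point exists.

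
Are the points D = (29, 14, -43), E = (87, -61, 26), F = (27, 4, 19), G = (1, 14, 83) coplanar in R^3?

No

The four points are coplanar iff the 3×3 determinant with rows DE, DF, DG is zero.
Rows: (58, -75, 69), (-2, -10, 62), (-28, 0, 126).
Expanding along the first row: (58)(-1260) − (-75)(1484) + (69)(-280) = 18900.
Nonzero ⇒ not coplanar.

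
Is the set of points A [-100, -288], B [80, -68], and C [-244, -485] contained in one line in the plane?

No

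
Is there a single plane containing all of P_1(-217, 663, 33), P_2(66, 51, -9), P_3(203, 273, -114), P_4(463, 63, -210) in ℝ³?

No

A normal to the plane through P_1, P_2, P_3 is n = P_1P_2 × P_1P_3 = (73584, 23961, 146670).
The plane has equation n·P = 4758525. For P_4: n·P_4 = 4778235.
4778235 ≠ 4758525, so P_4 is off the plane.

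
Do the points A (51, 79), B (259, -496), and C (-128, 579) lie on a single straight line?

No

AB = (208, -575), AC = (-179, 500).
Twice the signed area of △ABC is (208)(500) − (-575)(-179) = 1075.
The area is nonzero, so the three points are not collinear.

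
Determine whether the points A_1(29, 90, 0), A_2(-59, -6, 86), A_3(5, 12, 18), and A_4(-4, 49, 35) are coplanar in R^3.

No

With A_1 as base: A_1A_2 = (-88, -96, 86), A_1A_3 = (-24, -78, 18), A_1A_4 = (-33, -41, 35).
A_1A_3 × A_1A_4 = (-1992, 246, -1590).
A_1A_2 · (A_1A_3 × A_1A_4) = 14940.
Since 14940 ≠ 0, the four points are not coplanar.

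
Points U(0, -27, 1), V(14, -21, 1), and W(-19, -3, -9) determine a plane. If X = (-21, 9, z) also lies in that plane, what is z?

-13

The plane through U, V, W has equation −60x + 140y + 450z = -3330.
Substituting X: (450)z + (2520) = -3330, so z = -13.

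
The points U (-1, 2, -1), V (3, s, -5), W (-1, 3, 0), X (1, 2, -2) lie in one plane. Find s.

Coplanarity ⇔ det[UV; UW; UX] = 0.
Expanding, this is linear in s: (2)s + (0) = 0.
So s = 0.

0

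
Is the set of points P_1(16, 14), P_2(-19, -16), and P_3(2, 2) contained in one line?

P_1P_2 = (-35, -30), P_1P_3 = (-14, -12).
det[P_1P_2; P_1P_3] = (-35)(-12) − (-30)(-14) = 0.
The determinant is zero, so the points are collinear.

Yes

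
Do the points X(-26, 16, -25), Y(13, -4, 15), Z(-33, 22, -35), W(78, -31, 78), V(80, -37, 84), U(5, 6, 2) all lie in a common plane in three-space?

The plane through X, Y, Z has normal n = XY × XZ = (-40, 110, 94) and equation n·P = 450.
Checking the remaining points: n·W = 802, n·V = 626, n·U = 648.
Since n·W = 802 ≠ 450, W is off the plane and the points are not all coplanar.

No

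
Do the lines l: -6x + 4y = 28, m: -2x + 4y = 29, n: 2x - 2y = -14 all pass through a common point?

No

Lines aᵢx + bᵢy = cᵢ with pairwise distinct directions are concurrent exactly when det[aᵢ bᵢ cᵢ] = 0.
Here the determinant is -4.
Nonzero, so no common point exists.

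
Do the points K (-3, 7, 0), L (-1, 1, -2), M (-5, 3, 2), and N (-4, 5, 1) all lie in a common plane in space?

Yes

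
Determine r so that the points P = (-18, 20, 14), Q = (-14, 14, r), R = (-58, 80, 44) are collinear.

11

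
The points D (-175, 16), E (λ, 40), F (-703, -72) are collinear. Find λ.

-31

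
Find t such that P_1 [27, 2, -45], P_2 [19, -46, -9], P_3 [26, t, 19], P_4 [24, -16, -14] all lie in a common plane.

-4

Coplanarity ⇔ det[P_1P_2; P_1P_3; P_1P_4] = 0.
Expanding, this is linear in t: (-140)t + (-560) = 0.
So t = -4.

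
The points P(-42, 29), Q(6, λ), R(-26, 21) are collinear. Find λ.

5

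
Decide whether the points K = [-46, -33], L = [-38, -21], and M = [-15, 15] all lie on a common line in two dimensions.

No

KL = (8, 12), KM = (31, 48).
If collinear, KM would be a scalar multiple of KL. But (8)·(48) ≠ (12)·(31) (difference 12), so they are not parallel; the points are not collinear.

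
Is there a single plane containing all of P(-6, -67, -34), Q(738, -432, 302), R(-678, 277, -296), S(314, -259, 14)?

No

The four points are coplanar iff the 3×3 determinant with rows PQ, PR, PS is zero.
Rows: (744, -365, 336), (-672, 344, -262), (320, -192, 48).
Expanding along the first row: (744)(-33792) − (-365)(51584) + (336)(18944) = 52096.
Nonzero ⇒ not coplanar.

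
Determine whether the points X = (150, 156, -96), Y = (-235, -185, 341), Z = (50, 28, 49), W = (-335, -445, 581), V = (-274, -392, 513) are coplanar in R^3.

No

The plane through X, Y, Z has normal n = XY × XZ = (6491, 12125, 15180) and equation n·P = 1407870.
Checking the remaining points: n·W = 1249470, n·V = 1255806.
Since n·W = 1249470 ≠ 1407870, W is off the plane and the points are not all coplanar.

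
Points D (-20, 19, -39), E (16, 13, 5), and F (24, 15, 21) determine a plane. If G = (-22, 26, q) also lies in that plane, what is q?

-29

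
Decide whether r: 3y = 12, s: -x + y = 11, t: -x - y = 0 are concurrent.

The three lines meet at one point iff the augmented coefficient matrix [aᵢ bᵢ cᵢ] has rank < 3, i.e. its determinant vanishes.
Here the determinant is -9.
Nonzero, so no common point exists.

No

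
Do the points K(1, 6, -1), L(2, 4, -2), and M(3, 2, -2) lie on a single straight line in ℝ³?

No

KL = (1, -2, -1), KM = (2, -4, -1).
KL × KM = (-2, -1, 0).
The cross product is nonzero, so the points do not lie on one line.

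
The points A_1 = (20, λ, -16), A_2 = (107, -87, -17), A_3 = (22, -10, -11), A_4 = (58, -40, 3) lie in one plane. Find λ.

-9

Coplanarity ⇔ det[A_1A_2; A_1A_3; A_1A_4] = 0.
Expanding, this is linear in λ: (-1406)λ + (-12654) = 0.
So λ = -9.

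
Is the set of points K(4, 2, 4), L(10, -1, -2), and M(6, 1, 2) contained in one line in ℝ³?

Yes

KL = (6, -3, -6), KM = (2, -1, -2).
KL × KM = (0, 0, 0).
The cross product vanishes, so the three points are collinear.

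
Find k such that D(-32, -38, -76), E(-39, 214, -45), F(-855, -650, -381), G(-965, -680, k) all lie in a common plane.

The points are coplanar iff DE · (DF × DG) = 0.
Expanding, this is linear in k: (211680)k + (87847200) = 0.
So k = -415.

-415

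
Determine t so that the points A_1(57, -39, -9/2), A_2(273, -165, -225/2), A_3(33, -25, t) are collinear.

15/2

Collinearity requires A_1A_2 × A_1A_3 = 0; each component is linear in t.
The x-component gives (-126)t + (945) = 0, so t = 15/2.
The remaining components then also vanish.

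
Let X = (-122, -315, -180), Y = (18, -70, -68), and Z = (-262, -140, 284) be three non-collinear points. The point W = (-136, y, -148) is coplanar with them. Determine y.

Coplanarity requires XY · (XZ × XW) = 0.
XY = (140, 245, 112), XZ = (-140, 175, 464); the triple product is linear in y with coefficient -80640 and constant term -24837120.
Setting it to zero: y = -308.

-308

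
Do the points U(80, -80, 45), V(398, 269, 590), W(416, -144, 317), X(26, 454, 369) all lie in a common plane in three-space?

Yes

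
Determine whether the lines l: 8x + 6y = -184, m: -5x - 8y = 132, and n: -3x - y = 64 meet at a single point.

Yes

Lines aᵢx + bᵢy = cᵢ with pairwise distinct directions are concurrent exactly when det[aᵢ bᵢ cᵢ] = 0.
Here the determinant is 0.
It vanishes, so the lines are concurrent at (-20, -4).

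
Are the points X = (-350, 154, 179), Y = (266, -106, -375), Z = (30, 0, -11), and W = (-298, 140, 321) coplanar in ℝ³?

Yes

With X as base: XY = (616, -260, -554), XZ = (380, -154, -190), XW = (52, -14, 142).
XZ × XW = (-24528, -63840, 2688).
XY · (XZ × XW) = 0.
The scalar triple product vanishes, so the four points are coplanar.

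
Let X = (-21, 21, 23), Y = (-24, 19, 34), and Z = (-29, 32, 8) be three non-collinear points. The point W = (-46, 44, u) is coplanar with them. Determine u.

Coplanarity requires XY · (XZ × XW) = 0.
XY = (-3, -2, 11), XZ = (-8, 11, -15); the triple product is linear in u with coefficient -49 and constant term 343.
Setting it to zero: u = 7.

7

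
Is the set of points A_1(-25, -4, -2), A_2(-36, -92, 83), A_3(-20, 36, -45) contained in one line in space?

No

A_1A_2 = (-11, -88, 85), A_1A_3 = (5, 40, -43).
Comparing components 2 and 3: (-88)(-43) − (85)(40) = 384 ≠ 0, so A_1A_2 and A_1A_3 are not parallel and the points are not collinear.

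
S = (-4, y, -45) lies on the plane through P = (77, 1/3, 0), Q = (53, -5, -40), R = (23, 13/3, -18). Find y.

7/3

Coplanarity requires PQ · (PR × PS) = 0.
PQ = (-24, -16/3, -40), PR = (-54, 4, -18); the triple product is linear in y with coefficient 1728 and constant term -4032.
Setting it to zero: y = 7/3.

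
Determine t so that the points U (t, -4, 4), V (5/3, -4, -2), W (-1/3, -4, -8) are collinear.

11/3

Collinearity requires UV × UW = 0; each component is linear in t.
The y-component gives (-6)t + (22) = 0, so t = 11/3.
The remaining components then also vanish.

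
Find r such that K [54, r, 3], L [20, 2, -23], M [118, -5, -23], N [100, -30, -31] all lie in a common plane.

85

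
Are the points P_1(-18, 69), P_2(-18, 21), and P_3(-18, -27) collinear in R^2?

P_1P_2 = (0, -48), P_1P_3 = (0, -96).
det[P_1P_2; P_1P_3] = (0)(-96) − (-48)(0) = 0.
The determinant is zero, so the points are collinear.

Yes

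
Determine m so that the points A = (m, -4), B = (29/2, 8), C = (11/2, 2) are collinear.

Collinearity: (A − B) must be parallel to (C − B) = (-9, -6).
Cross-multiplying the components: (m − 29/2)·(-6) = (-12)·(-9).
Solving gives m = -7/2.

-7/2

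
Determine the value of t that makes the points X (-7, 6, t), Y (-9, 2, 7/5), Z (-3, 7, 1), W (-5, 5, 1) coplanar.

11/5

Coplanarity ⇔ det[XY; XZ; XW] = 0.
Expanding, this is linear in t: (2)t + (-22/5) = 0.
So t = 11/5.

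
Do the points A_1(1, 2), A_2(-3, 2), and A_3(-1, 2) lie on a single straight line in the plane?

Yes

A_1A_2 = (-4, 0), A_1A_3 = (-2, 0).
Twice the signed area of △A_1A_2A_3 is (-4)(0) − (0)(-2) = 0.
The triangle is degenerate (zero area), so the points are collinear.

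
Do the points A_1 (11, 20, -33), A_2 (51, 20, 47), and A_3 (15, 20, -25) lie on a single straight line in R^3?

A_1A_2 = (40, 0, 80), A_1A_3 = (4, 0, 8).
Each component of A_1A_3 is 1/10 times the corresponding component of A_1A_2, so A_1A_3 = 1/10·A_1A_2 and the points are collinear.

Yes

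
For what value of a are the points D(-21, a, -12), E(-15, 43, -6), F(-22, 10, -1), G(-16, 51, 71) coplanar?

13

Coplanarity ⇔ det[DE; DF; DG] = 0.
Expanding, this is linear in a: (-534)a + (6942) = 0.
So a = 13.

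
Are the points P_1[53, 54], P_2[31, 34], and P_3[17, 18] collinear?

P_1P_2 = (-22, -20), P_1P_3 = (-36, -36).
Twice the signed area of △P_1P_2P_3 is (-22)(-36) − (-20)(-36) = 72.
The area is nonzero, so the three points are not collinear.

No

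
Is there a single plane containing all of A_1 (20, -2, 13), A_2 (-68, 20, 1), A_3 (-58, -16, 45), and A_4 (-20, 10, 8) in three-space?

The four points are coplanar iff the 3×3 determinant with rows A_1A_2, A_1A_3, A_1A_4 is zero.
Rows: (-88, 22, -12), (-78, -14, 32), (-40, 12, -5).
Expanding along the first row: (-88)(-314) − (22)(1670) + (-12)(-1496) = 8844.
Nonzero ⇒ not coplanar.

No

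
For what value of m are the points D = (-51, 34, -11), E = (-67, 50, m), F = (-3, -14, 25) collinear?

-23

Direction DF = (48, -48, 36). From the x-coordinate of E, the parameter along the line is τ = (-67 − (-51))/48 = -1/3.
Then m = (-11) + (-1/3)·(36) = -23.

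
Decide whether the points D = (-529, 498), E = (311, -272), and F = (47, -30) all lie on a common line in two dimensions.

Yes

DE = (840, -770), DF = (576, -528).
Twice the signed area of △DEF is (840)(-528) − (-770)(576) = 0.
The triangle is degenerate (zero area), so the points are collinear.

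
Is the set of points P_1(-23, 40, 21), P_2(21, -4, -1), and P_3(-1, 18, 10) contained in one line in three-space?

Yes

P_1P_2 = (44, -44, -22), P_1P_3 = (22, -22, -11).
Each component of P_1P_3 is 1/2 times the corresponding component of P_1P_2, so P_1P_3 = 1/2·P_1P_2 and the points are collinear.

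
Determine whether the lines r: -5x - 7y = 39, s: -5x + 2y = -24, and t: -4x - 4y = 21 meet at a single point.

Lines aᵢx + bᵢy = cᵢ with pairwise distinct directions are concurrent exactly when det[aᵢ bᵢ cᵢ] = 0.
Here the determinant is -45.
Nonzero, so no common point exists.

No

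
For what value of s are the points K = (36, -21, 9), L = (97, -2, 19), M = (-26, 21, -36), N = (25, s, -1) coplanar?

Normal to plane KLM: n = (-1275, 2125, 3740); plane equation n·P = -56865.
Requiring n·N = -56865: (2125)s + (-35615) = -56865.
So s = -10.

-10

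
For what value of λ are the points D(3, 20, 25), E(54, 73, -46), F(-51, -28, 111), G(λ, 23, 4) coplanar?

12

The points are coplanar iff DE · (DF × DG) = 0.
Expanding, this is linear in λ: (1150)λ + (-13800) = 0.
So λ = 12.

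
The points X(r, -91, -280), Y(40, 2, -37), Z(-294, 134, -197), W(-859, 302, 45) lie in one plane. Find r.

387

The points are coplanar iff XY · (XZ × XW) = 0.
Expanding, this is linear in r: (-58824)r + (22764888) = 0.
So r = 387.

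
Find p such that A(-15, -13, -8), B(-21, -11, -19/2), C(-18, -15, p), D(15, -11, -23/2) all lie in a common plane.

-6

Coplanarity ⇔ det[AB; AC; AD] = 0.
Expanding, this is linear in p: (72)p + (432) = 0.
So p = -6.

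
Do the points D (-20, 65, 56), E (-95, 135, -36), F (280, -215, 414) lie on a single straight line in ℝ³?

DE = (-75, 70, -92), DF = (300, -280, 358).
DE × DF = (-700, -750, 0).
The cross product is nonzero, so the points do not lie on one line.

No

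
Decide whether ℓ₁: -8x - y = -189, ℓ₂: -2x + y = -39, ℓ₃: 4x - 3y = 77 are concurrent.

Intersecting ℓ₁ and ℓ₂: solving the 2×2 system gives (x, y) = (114/5, 33/5).
Substitute into ℓ₃: (4)(114/5) + (-3)(33/5) = 357/5.
But ℓ₃ requires 77 ≠ 357/5, so the three lines have no common point.

No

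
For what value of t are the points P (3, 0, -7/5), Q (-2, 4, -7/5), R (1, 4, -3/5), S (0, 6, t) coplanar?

-1/5

Normal to plane PQR: n = (16/5, 4, -12); plane equation n·X = 132/5.
Requiring n·S = 132/5: (-12)t + (24) = 132/5.
So t = -1/5.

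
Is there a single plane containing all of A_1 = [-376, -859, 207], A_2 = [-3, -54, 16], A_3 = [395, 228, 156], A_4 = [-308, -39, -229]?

Yes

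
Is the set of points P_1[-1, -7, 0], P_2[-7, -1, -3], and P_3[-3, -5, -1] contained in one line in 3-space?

Yes

P_1P_2 = (-6, 6, -3), P_1P_3 = (-2, 2, -1).
Each component of P_1P_3 is 1/3 times the corresponding component of P_1P_2, so P_1P_3 = 1/3·P_1P_2 and the points are collinear.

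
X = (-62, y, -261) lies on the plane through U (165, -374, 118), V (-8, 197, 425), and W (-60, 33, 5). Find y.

A normal to the plane is n = UV × UW = (-189472, -88624, 58064).
X lies in the plane iff n · UX = 0.
This gives (-88624)y + (-12141488) = 0, so y = -137.

-137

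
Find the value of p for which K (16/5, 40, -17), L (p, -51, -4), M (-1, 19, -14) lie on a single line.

Collinearity requires KL × KM = 0; each component is linear in p.
The y-component gives (-3)p + (-45) = 0, so p = -15.
The remaining components then also vanish.

-15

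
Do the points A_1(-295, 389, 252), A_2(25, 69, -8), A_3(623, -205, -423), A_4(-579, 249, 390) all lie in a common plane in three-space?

A normal to the plane through A_1, A_2, A_3 is n = A_1A_2 × A_1A_3 = (61560, -22680, 103680).
The plane has equation n·P = -855360. For A_4: n·A_4 = -855360.
Equal, so A_4 lies in the plane and all four are coplanar.

Yes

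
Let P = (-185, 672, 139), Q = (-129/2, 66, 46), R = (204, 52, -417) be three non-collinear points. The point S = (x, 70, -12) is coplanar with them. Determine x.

-63/2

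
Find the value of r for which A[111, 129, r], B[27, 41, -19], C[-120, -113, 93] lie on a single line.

Collinearity requires AB × AC = 0; each component is linear in r.
The x-component gives (-154)r + (-12782) = 0, so r = -83.
The remaining components then also vanish.

-83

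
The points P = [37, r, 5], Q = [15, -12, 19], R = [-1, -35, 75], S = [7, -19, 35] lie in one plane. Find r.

-4

The points are coplanar iff PQ · (PR × PS) = 0.
Expanding, this is linear in r: (192)r + (768) = 0.
So r = -4.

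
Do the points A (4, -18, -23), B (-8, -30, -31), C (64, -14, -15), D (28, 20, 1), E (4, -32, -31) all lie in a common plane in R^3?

The plane through A, B, C has normal n = AB × AC = (-64, -384, 672) and equation n·P = -8800.
Checking the remaining points: n·D = -8800, n·E = -8800.
All equal -8800, so all 5 points lie in one plane.

Yes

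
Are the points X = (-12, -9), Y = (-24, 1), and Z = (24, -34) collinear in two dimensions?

XY = (-12, 10), XZ = (36, -25).
det[XY; XZ] = (-12)(-25) − (10)(36) = -60.
The determinant is nonzero, so they are not collinear.

No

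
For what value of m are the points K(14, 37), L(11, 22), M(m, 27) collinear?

The three points are collinear iff det[KL; KM] = 0.
This determinant is linear in m: (15)m + (-180) = 0, so m = 12.

12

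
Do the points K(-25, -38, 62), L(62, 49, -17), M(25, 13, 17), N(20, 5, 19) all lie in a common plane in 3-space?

No

With K as base: KL = (87, 87, -79), KM = (50, 51, -45), KN = (45, 43, -43).
KM × KN = (-258, 125, -145).
KL · (KM × KN) = -116.
Since -116 ≠ 0, the four points are not coplanar.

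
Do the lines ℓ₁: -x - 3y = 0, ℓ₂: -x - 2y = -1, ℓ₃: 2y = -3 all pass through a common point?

Intersecting ℓ₁ and ℓ₂: solving the 2×2 system gives (x, y) = (3, -1).
Substitute into ℓ₃: (0)(3) + (2)(-1) = -2.
But ℓ₃ requires -3 ≠ -2, so the three lines have no common point.

No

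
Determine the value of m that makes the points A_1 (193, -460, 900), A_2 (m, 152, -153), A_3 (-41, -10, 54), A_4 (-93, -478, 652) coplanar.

The points are coplanar iff A_1A_2 · (A_1A_3 × A_1A_4) = 0.
Expanding, this is linear in m: (-126828)m + (-2917044) = 0.
So m = -23.

-23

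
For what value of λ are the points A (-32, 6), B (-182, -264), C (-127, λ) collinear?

-165

Collinearity: (C − A) must be parallel to (B − A) = (-150, -270).
Cross-multiplying the components: (λ − 6)·(-150) = (-95)·(-270).
Solving gives λ = -165.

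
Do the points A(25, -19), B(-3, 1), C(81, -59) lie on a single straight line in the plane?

Yes

AB = (-28, 20), AC = (56, -40).
Twice the signed area of △ABC is (-28)(-40) − (20)(56) = 0.
The triangle is degenerate (zero area), so the points are collinear.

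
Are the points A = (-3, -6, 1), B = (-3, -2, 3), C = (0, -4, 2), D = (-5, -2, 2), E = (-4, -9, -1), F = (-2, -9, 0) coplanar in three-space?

The plane through A, B, C has normal n = AB × AC = (0, 6, -12) and equation n·P = -48.
Checking the remaining points: n·D = -36, n·E = -42, n·F = -54.
Since n·D = -36 ≠ -48, D is off the plane and the points are not all coplanar.

No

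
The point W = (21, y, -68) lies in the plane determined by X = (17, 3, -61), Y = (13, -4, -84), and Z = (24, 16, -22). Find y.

28

Coplanarity requires XY · (XZ × XW) = 0.
XY = (-4, -7, -23), XZ = (7, 13, 39); the triple product is linear in y with coefficient -5 and constant term 140.
Setting it to zero: y = 28.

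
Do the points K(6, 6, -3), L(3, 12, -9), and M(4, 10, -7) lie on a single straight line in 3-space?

Yes

KL = (-3, 6, -6), KM = (-2, 4, -4).
KL × KM = (0, 0, 0).
The cross product vanishes, so the three points are collinear.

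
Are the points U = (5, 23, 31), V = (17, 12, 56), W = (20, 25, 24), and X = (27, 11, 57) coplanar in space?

A normal to the plane through U, V, W is n = UV × UW = (27, 459, 189).
The plane has equation n·P = 16551. For X: n·X = 16551.
Equal, so X lies in the plane and all four are coplanar.

Yes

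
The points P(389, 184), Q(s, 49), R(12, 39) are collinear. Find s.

38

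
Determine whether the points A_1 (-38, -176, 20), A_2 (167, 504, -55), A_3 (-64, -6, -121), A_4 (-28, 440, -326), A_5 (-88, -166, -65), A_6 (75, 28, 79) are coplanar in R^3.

Yes

The plane through A_1, A_2, A_3 has normal n = A_1A_2 × A_1A_3 = (-83130, 30855, 52530) and equation n·P = -1220940.
Checking the remaining points: n·A_4 = -1220940, n·A_5 = -1220940, n·A_6 = -1220940.
All equal -1220940, so all 6 points lie in one plane.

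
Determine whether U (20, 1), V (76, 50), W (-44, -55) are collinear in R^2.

Yes

UV = (56, 49), UW = (-64, -56).
det[UV; UW] = (56)(-56) − (49)(-64) = 0.
The determinant is zero, so the points are collinear.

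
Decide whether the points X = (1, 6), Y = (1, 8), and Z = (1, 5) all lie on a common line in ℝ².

Yes

XY = (0, 2), XZ = (0, -1).
Twice the signed area of △XYZ is (0)(-1) − (2)(0) = 0.
The triangle is degenerate (zero area), so the points are collinear.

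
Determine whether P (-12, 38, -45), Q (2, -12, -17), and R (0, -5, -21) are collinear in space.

No

PQ = (14, -50, 28), PR = (12, -43, 24).
PQ × PR = (4, 0, -2).
The cross product is nonzero, so the points do not lie on one line.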